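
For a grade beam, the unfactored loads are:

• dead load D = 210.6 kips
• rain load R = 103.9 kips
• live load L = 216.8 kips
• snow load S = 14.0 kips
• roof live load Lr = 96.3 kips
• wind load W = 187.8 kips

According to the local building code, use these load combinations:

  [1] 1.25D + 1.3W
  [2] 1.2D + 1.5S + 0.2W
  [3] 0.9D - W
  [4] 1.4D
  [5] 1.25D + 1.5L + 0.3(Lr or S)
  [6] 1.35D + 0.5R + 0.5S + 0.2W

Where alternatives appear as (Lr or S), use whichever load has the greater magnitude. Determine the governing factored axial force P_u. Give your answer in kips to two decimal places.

(Lr or S) → Lr = 96.3 kips.
[1] 1.25(210.6) + 1.3(187.8) = 263.25 + 244.14 = 507.39
[2] 1.2(210.6) + 1.5(14.0) + 0.2(187.8) = 252.72 + 21.00 + 37.56 = 311.28
[3] 0.9(210.6) - 1.0(187.8) = 189.54 - 187.80 = 1.74
[4] 1.4(210.6) = 294.84
[5] 1.25(210.6) + 1.5(216.8) + 0.3(96.3) = 263.25 + 325.20 + 28.89 = 617.34
[6] 1.35(210.6) + 0.5(103.9) + 0.5(14.0) + 0.2(187.8) = 284.31 + 51.95 + 7.00 + 37.56 = 380.82
Maximum is from combination 5.

617.34 kips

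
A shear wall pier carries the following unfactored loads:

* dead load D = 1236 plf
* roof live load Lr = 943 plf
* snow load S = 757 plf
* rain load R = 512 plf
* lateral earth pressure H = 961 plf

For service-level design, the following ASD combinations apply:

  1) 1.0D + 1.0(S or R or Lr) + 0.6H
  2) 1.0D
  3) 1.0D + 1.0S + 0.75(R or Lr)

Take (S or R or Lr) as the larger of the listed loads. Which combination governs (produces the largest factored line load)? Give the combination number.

(S or R or Lr) → Lr = 943 plf; (R or Lr) → Lr = 943 plf.
1) 1.0(1236) + 1.0(943) + 0.6(961) = 2755.6
2) 1.0(1236) = 1236.0
3) 1.0(1236) + 1.0(757) + 0.75(943) = 2700.3
The largest value is 2755.6 plf from combination 1.

Combination 1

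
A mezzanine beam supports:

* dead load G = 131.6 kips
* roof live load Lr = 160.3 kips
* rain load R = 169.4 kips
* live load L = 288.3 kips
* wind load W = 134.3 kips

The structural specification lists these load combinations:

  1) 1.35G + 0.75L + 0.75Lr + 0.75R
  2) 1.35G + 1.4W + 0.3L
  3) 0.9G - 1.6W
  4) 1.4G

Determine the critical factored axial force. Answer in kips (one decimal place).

1) 1.35(131.6) + 0.75(288.3) + 0.75(160.3) + 0.75(169.4) = 641.2
2) 1.35(131.6) + 1.4(134.3) + 0.3(288.3) = 452.2
3) 0.9(131.6) - 1.6(134.3) = -96.4
4) 1.4(131.6) = 184.2
Maximum is from combination 1.

641.2 kips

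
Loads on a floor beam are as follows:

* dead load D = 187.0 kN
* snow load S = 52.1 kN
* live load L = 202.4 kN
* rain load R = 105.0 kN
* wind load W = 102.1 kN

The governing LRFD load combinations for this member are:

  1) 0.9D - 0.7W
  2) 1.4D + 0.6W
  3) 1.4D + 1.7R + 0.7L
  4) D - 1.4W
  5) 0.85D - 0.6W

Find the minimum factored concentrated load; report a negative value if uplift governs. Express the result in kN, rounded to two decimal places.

1) 0.9(187.0) - 0.7(102.1) = 96.83
2) 1.4(187.0) + 0.6(102.1) = 323.06
3) 1.4(187.0) + 1.7(105.0) + 0.7(202.4) = 581.98
4) 1.0(187.0) - 1.4(102.1) = 44.06
5) 0.85(187.0) - 0.6(102.1) = 97.69
Combination 4 gives the minimum: 44.06 kN.

44.06 kN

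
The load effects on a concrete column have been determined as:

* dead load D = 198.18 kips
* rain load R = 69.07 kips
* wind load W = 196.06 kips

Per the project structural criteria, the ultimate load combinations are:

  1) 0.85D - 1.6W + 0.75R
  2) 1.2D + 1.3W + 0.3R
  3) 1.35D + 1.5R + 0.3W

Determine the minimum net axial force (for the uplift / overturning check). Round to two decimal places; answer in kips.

1) 0.85(198.18) - 1.6(196.06) + 0.75(69.07) = -93.44
2) 1.2(198.18) + 1.3(196.06) + 0.3(69.07) = 513.42
3) 1.35(198.18) + 1.5(69.07) + 0.3(196.06) = 429.97
Combination 1 gives the minimum: -93.44 kips.

-93.44 kips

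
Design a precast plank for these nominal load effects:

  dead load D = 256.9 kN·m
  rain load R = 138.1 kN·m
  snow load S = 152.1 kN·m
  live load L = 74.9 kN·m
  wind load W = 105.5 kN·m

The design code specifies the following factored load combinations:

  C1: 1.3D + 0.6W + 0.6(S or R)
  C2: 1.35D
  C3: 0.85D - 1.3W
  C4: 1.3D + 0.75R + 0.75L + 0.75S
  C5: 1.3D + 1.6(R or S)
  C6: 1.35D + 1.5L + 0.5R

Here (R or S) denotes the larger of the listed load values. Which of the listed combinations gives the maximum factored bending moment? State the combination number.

(S or R) → S = 152.1 kN·m; (R or S) → S = 152.1 kN·m.
C1: 1.3(256.9) + 0.6(105.5) + 0.6(152.1) = 488.5
C2: 1.35(256.9) = 346.8
C3: 0.85(256.9) - 1.3(105.5) = 218.4 - 137.2 = 81.2
C4: 1.3(256.9) + 0.75(138.1) + 0.75(74.9) + 0.75(152.1) = 607.8
C5: 1.3(256.9) + 1.6(152.1) = 577.3
C6: 1.35(256.9) + 1.5(74.9) + 0.5(138.1) = 528.2
The largest value is 607.8 kN·m from combination 4.

Combination 4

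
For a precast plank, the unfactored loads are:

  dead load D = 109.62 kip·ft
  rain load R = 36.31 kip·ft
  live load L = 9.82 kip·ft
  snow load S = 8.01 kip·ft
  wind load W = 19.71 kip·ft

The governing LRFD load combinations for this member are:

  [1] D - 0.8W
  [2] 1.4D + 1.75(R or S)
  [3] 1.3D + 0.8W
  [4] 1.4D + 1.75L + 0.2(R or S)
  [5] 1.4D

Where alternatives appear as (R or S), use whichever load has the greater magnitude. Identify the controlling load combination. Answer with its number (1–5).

Combination 2

(R or S) → R = 36.31 kip·ft.
[1] 1.0(109.62) - 0.8(19.71) = 109.62 - 15.77 = 93.85
[2] 1.4(109.62) + 1.75(36.31) = 153.47 + 63.54 = 217.01
[3] 1.3(109.62) + 0.8(19.71) = 158.27
[4] 1.4(109.62) + 1.75(9.82) + 0.2(36.31) = 153.47 + 17.19 + 7.26 = 177.92
[5] 1.4(109.62) = 153.47
The largest value is 217.01 kip·ft from combination 2.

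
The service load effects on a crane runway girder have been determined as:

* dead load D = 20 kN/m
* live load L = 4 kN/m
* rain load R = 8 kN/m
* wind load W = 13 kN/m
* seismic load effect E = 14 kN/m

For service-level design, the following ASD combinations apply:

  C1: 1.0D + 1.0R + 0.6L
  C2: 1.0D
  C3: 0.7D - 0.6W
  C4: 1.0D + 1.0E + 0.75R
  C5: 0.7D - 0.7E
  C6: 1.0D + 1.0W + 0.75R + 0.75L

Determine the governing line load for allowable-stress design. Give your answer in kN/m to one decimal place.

42.0 kN/m

C1: 1.0(20) + 1.0(8) + 0.6(4) = 30.4
C2: 1.0(20) = 20.0
C3: 0.7(20) - 0.6(13) = 6.2
C4: 1.0(20) + 1.0(14) + 0.75(8) = 40.0
C5: 0.7(20) - 0.7(14) = 4.2
C6: 1.0(20) + 1.0(13) + 0.75(8) + 0.75(4) = 42.0
The controlling combination is 6, giving 42.0 kN/m.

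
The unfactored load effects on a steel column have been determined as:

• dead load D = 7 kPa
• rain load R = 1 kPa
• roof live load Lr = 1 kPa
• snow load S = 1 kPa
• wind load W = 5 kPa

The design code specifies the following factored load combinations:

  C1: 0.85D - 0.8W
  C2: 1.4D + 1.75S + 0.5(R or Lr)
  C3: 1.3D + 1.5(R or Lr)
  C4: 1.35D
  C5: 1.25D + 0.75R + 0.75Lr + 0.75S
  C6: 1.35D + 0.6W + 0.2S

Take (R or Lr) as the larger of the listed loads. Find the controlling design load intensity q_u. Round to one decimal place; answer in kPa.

(R or Lr) → R = 1 kPa.
C1: 0.85(7) - 0.8(5) = 2.0
C2: 1.4(7) + 1.75(1) + 0.5(1) = 12.1
C3: 1.3(7) + 1.5(1) = 10.6
C4: 1.35(7) = 9.5
C5: 1.25(7) + 0.75(1) + 0.75(1) + 0.75(1) = 11.0
C6: 1.35(7) + 0.6(5) + 0.2(1) = 12.7
Combination 6 governs: q_u = 12.7 kPa.

12.7 kPa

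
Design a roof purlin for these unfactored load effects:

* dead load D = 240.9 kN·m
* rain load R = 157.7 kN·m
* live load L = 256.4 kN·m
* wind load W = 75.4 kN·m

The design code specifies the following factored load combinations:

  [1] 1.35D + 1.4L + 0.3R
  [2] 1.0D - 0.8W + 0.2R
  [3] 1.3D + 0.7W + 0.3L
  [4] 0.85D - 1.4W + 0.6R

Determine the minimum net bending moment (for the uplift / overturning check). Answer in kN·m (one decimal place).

193.8 kN·m

[1] 1.35(240.9) + 1.4(256.4) + 0.3(157.7) = 325.2 + 359.0 + 47.3 = 731.5
[2] 1.0(240.9) - 0.8(75.4) + 0.2(157.7) = 240.9 - 60.3 + 31.5 = 212.1
[3] 1.3(240.9) + 0.7(75.4) + 0.3(256.4) = 313.2 + 52.8 + 76.9 = 442.9
[4] 0.85(240.9) - 1.4(75.4) + 0.6(157.7) = 204.8 - 105.6 + 94.6 = 193.8
Combination 4 gives the minimum: 193.8 kN·m.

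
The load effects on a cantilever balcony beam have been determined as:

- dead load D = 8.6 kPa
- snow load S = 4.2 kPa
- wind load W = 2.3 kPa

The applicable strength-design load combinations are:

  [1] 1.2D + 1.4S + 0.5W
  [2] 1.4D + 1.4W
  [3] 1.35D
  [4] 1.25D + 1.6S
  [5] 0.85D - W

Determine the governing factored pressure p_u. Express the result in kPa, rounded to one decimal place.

17.5 kPa

[1] 1.2(8.6) + 1.4(4.2) + 0.5(2.3) = 10.3 + 5.9 + 1.2 = 17.4
[2] 1.4(8.6) + 1.4(2.3) = 15.3
[3] 1.35(8.6) = 11.6
[4] 1.25(8.6) + 1.6(4.2) = 10.8 + 6.7 = 17.5
[5] 0.85(8.6) - 1.0(2.3) = 7.3 - 2.3 = 5.0
The controlling combination is 4, giving 17.5 kPa.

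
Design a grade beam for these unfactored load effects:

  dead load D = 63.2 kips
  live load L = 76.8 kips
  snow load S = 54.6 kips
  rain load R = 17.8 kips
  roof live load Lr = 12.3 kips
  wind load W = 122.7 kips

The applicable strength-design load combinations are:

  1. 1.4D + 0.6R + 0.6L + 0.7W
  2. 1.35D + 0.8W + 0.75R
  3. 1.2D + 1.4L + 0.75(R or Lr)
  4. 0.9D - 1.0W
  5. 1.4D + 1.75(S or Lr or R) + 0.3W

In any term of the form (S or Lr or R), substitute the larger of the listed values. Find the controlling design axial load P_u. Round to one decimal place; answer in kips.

(R or Lr) → R = 17.8 kips; (S or Lr or R) → S = 54.6 kips.
1. 1.4(63.2) + 0.6(17.8) + 0.6(76.8) + 0.7(122.7) = 231.1
2. 1.35(63.2) + 0.8(122.7) + 0.75(17.8) = 196.8
3. 1.2(63.2) + 1.4(76.8) + 0.75(17.8) = 75.8 + 107.5 + 13.4 = 196.7
4. 0.9(63.2) - 1.0(122.7) = 56.9 - 122.7 = -65.8
5. 1.4(63.2) + 1.75(54.6) + 0.3(122.7) = 220.8
Combination 1 governs: P_u = 231.1 kips.

231.1 kips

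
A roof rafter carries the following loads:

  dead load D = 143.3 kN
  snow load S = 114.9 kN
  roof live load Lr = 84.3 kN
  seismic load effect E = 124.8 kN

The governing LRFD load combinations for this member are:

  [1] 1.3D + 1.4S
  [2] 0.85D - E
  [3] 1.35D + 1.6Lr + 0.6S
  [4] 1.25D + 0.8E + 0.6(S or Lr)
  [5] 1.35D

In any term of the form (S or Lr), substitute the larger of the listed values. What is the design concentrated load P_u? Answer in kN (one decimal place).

397.3 kN

(S or Lr) → S = 114.9 kN.
[1] 1.3(143.3) + 1.4(114.9) = 186.3 + 160.9 = 347.2
[2] 0.85(143.3) - 1.0(124.8) = 121.8 - 124.8 = -3.0
[3] 1.35(143.3) + 1.6(84.3) + 0.6(114.9) = 193.5 + 134.9 + 68.9 = 397.3
[4] 1.25(143.3) + 0.8(124.8) + 0.6(114.9) = 347.9
[5] 1.35(143.3) = 193.5
Combination 3 governs: P_u = 397.3 kN.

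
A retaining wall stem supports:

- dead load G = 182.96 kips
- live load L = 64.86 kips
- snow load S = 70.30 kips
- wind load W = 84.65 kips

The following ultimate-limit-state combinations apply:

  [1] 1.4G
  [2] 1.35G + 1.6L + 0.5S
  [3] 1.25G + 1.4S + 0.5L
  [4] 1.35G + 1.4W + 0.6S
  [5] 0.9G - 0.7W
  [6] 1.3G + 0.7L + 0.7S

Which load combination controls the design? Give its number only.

[1] 1.4(182.96) = 256.14
[2] 1.35(182.96) + 1.6(64.86) + 0.5(70.30) = 385.92
[3] 1.25(182.96) + 1.4(70.30) + 0.5(64.86) = 228.70 + 98.42 + 32.43 = 359.55
[4] 1.35(182.96) + 1.4(84.65) + 0.6(70.30) = 247.00 + 118.51 + 42.18 = 407.69
[5] 0.9(182.96) - 0.7(84.65) = 105.41
[6] 1.3(182.96) + 0.7(64.86) + 0.7(70.30) = 237.85 + 45.40 + 49.21 = 332.46
The largest value is 407.69 kips from combination 4.

Combination 4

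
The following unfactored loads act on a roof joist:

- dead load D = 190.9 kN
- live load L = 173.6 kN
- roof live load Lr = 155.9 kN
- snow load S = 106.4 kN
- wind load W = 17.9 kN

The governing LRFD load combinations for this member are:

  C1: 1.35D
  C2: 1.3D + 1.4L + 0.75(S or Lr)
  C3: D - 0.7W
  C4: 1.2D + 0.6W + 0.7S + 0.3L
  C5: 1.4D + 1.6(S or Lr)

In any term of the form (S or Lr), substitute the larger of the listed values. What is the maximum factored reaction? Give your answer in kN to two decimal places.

608.14 kN

(S or Lr) → Lr = 155.9 kN.
C1: 1.35(190.9) = 257.72
C2: 1.3(190.9) + 1.4(173.6) + 0.75(155.9) = 248.17 + 243.04 + 116.93 = 608.14
C3: 1.0(190.9) - 0.7(17.9) = 190.90 - 12.53 = 178.37
C4: 1.2(190.9) + 0.6(17.9) + 0.7(106.4) + 0.3(173.6) = 229.08 + 10.74 + 74.48 + 52.08 = 366.38
C5: 1.4(190.9) + 1.6(155.9) = 267.26 + 249.44 = 516.70
The controlling combination is 2, giving 608.14 kN.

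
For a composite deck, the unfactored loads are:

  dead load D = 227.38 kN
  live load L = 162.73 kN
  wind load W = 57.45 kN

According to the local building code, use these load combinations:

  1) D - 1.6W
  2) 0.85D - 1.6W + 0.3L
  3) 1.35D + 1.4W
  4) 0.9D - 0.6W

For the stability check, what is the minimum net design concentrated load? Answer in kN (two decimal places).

1) 1.0(227.38) - 1.6(57.45) = 135.46
2) 0.85(227.38) - 1.6(57.45) + 0.3(162.73) = 150.17
3) 1.35(227.38) + 1.4(57.45) = 387.39
4) 0.9(227.38) - 0.6(57.45) = 170.17
Combination 1 gives the minimum: 135.46 kN.

135.46 kN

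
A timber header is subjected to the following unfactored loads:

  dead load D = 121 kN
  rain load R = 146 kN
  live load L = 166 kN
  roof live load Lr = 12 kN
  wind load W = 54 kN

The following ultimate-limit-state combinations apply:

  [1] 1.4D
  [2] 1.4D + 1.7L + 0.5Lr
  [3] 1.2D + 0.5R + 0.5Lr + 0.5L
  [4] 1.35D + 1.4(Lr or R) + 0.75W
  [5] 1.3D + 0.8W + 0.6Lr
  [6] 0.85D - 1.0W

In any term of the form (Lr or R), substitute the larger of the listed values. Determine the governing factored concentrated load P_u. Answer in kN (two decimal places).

457.60 kN

(Lr or R) → R = 146 kN.
[1] 1.4(121) = 169.40
[2] 1.4(121) + 1.7(166) + 0.5(12) = 169.40 + 282.20 + 6.00 = 457.60
[3] 1.2(121) + 0.5(146) + 0.5(12) + 0.5(166) = 145.20 + 73.00 + 6.00 + 83.00 = 307.20
[4] 1.35(121) + 1.4(146) + 0.75(54) = 163.35 + 204.40 + 40.50 = 408.25
[5] 1.3(121) + 0.8(54) + 0.6(12) = 157.30 + 43.20 + 7.20 = 207.70
[6] 0.85(121) - 1.0(54) = 102.85 - 54.00 = 48.85
The controlling combination is 2, giving 457.60 kN.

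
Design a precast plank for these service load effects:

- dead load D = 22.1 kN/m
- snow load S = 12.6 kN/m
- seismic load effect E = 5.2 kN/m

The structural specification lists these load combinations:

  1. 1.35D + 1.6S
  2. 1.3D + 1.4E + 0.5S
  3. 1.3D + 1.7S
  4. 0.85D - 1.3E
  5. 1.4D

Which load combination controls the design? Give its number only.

Combination 3

1. 1.35(22.1) + 1.6(12.6) = 29.8 + 20.2 = 50.0
2. 1.3(22.1) + 1.4(5.2) + 0.5(12.6) = 28.7 + 7.3 + 6.3 = 42.3
3. 1.3(22.1) + 1.7(12.6) = 50.2
4. 0.85(22.1) - 1.3(5.2) = 18.8 - 6.8 = 12.0
5. 1.4(22.1) = 30.9
The largest value is 50.2 kN/m from combination 3.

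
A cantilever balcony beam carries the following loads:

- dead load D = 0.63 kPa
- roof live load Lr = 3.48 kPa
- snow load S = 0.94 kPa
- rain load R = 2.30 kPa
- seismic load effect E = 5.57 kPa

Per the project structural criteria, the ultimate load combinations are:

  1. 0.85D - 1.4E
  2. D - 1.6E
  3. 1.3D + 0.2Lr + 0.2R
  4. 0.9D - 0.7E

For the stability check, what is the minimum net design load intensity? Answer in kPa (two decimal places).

1. 0.85(0.63) - 1.4(5.57) = 0.54 - 7.80 = -7.26
2. 1.0(0.63) - 1.6(5.57) = 0.63 - 8.91 = -8.28
3. 1.3(0.63) + 0.2(3.48) + 0.2(2.30) = 0.82 + 0.70 + 0.46 = 1.98
4. 0.9(0.63) - 0.7(5.57) = 0.57 - 3.90 = -3.33
Combination 2 gives the minimum: -8.28 kPa.

-8.28 kPa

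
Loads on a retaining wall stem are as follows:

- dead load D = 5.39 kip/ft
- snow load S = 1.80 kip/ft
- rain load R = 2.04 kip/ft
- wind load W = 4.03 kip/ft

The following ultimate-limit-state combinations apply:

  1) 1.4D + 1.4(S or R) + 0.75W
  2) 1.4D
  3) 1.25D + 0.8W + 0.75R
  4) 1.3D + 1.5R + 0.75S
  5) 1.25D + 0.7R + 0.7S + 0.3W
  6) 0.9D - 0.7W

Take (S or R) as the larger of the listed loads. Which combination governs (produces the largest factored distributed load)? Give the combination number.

(S or R) → R = 2.04 kip/ft.
1) 1.4(5.39) + 1.4(2.04) + 0.75(4.03) = 13.42
2) 1.4(5.39) = 7.55
3) 1.25(5.39) + 0.8(4.03) + 0.75(2.04) = 11.49
4) 1.3(5.39) + 1.5(2.04) + 0.75(1.80) = 11.42
5) 1.25(5.39) + 0.7(2.04) + 0.7(1.80) + 0.3(4.03) = 10.63
6) 0.9(5.39) - 0.7(4.03) = 2.03
The largest value is 13.42 kip/ft from combination 1.

Combination 1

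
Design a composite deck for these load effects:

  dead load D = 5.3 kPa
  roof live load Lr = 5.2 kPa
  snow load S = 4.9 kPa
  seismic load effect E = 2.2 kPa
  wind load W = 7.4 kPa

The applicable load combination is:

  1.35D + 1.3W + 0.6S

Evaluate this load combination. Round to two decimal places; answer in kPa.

1.35(5.3) + 1.3(7.4) + 0.6(4.9) = 19.72
p_u = 19.72 kPa.

19.72 kPa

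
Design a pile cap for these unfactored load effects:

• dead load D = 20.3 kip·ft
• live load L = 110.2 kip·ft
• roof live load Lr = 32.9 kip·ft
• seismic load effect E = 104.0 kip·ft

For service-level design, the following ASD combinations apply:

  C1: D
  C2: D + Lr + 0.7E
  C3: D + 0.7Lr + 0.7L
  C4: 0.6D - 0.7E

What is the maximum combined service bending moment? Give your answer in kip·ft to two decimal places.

126.00 kip·ft

C1: 1.0(20.3) = 20.30
C2: 1.0(20.3) + 1.0(32.9) + 0.7(104.0) = 126.00
C3: 1.0(20.3) + 0.7(32.9) + 0.7(110.2) = 120.47
C4: 0.6(20.3) - 0.7(104.0) = -60.62
The controlling combination is 2, giving 126.00 kip·ft.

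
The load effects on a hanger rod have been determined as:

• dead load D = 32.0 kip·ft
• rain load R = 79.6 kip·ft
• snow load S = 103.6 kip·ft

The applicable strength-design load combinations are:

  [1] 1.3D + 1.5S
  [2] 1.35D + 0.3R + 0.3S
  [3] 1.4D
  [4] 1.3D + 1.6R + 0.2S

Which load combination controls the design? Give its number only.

[1] 1.3(32.0) + 1.5(103.6) = 41.6 + 155.4 = 197.0
[2] 1.35(32.0) + 0.3(79.6) + 0.3(103.6) = 43.2 + 23.9 + 31.1 = 98.2
[3] 1.4(32.0) = 44.8
[4] 1.3(32.0) + 1.6(79.6) + 0.2(103.6) = 41.6 + 127.4 + 20.7 = 189.7
The largest value is 197.0 kip·ft from combination 1.

Combination 1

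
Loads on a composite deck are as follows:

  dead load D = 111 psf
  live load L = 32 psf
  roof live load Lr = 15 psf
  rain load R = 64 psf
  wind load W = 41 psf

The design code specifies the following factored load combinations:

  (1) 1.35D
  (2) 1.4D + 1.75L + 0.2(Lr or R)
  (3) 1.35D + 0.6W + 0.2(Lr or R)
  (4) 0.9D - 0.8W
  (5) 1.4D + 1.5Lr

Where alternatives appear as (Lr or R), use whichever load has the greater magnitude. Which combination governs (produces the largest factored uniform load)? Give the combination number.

Combination 2

(Lr or R) → R = 64 psf.
(1) 1.35(111) = 149.9
(2) 1.4(111) + 1.75(32) + 0.2(64) = 224.2
(3) 1.35(111) + 0.6(41) + 0.2(64) = 187.3
(4) 0.9(111) - 0.8(41) = 67.1
(5) 1.4(111) + 1.5(15) = 177.9
The largest value is 224.2 psf from combination 2.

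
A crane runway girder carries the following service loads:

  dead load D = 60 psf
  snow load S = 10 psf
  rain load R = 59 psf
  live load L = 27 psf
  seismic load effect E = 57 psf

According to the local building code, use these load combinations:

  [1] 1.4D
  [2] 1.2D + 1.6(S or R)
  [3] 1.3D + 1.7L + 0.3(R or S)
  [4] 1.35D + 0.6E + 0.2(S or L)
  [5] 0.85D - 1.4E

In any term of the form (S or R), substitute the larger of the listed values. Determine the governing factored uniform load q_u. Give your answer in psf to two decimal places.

(S or R) → R = 59 psf; (R or S) → R = 59 psf; (S or L) → L = 27 psf.
[1] 1.4(60) = 84.00
[2] 1.2(60) + 1.6(59) = 72.00 + 94.40 = 166.40
[3] 1.3(60) + 1.7(27) + 0.3(59) = 78.00 + 45.90 + 17.70 = 141.60
[4] 1.35(60) + 0.6(57) + 0.2(27) = 81.00 + 34.20 + 5.40 = 120.60
[5] 0.85(60) - 1.4(57) = 51.00 - 79.80 = -28.80
Combination 2 governs: q_u = 166.40 psf.

166.40 psf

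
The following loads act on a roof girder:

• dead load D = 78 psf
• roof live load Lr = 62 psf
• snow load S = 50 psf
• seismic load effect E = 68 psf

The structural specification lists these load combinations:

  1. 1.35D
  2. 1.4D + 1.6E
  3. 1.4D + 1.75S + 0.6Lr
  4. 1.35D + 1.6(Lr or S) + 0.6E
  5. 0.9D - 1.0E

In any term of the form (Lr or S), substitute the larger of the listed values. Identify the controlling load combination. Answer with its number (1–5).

(Lr or S) → Lr = 62 psf.
1. 1.35(78) = 105.3
2. 1.4(78) + 1.6(68) = 109.2 + 108.8 = 218.0
3. 1.4(78) + 1.75(50) + 0.6(62) = 109.2 + 87.5 + 37.2 = 233.9
4. 1.35(78) + 1.6(62) + 0.6(68) = 105.3 + 99.2 + 40.8 = 245.3
5. 0.9(78) - 1.0(68) = 70.2 - 68.0 = 2.2
The largest value is 245.3 psf from combination 4.

Combination 4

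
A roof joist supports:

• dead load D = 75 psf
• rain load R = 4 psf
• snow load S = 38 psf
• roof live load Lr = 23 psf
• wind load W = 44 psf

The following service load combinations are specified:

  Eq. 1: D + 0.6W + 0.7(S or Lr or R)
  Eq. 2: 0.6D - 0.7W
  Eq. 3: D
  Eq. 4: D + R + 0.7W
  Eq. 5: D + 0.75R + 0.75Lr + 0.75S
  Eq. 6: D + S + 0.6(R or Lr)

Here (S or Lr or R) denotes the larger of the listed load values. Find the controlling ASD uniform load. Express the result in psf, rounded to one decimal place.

(S or Lr or R) → S = 38 psf; (R or Lr) → Lr = 23 psf.
Eq. 1: 1.0(75) + 0.6(44) + 0.7(38) = 128.0
Eq. 2: 0.6(75) - 0.7(44) = 14.2
Eq. 3: 1.0(75) = 75.0
Eq. 4: 1.0(75) + 1.0(4) + 0.7(44) = 109.8
Eq. 5: 1.0(75) + 0.75(4) + 0.75(23) + 0.75(38) = 123.8
Eq. 6: 1.0(75) + 1.0(38) + 0.6(23) = 126.8
Combination 1 governs: q = 128.0 psf.

128.0 psf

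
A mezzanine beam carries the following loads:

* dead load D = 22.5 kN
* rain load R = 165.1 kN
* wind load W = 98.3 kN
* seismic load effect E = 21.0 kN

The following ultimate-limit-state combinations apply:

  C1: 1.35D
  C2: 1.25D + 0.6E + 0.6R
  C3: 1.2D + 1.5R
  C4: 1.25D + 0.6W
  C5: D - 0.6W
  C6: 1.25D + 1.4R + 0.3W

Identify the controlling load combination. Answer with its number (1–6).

Combination 6

C1: 1.35(22.5) = 30.4
C2: 1.25(22.5) + 0.6(21.0) + 0.6(165.1) = 28.1 + 12.6 + 99.1 = 139.8
C3: 1.2(22.5) + 1.5(165.1) = 27.0 + 247.7 = 274.7
C4: 1.25(22.5) + 0.6(98.3) = 28.1 + 59.0 = 87.1
C5: 1.0(22.5) - 0.6(98.3) = 22.5 - 59.0 = -36.5
C6: 1.25(22.5) + 1.4(165.1) + 0.3(98.3) = 288.8
The largest value is 288.8 kN from combination 6.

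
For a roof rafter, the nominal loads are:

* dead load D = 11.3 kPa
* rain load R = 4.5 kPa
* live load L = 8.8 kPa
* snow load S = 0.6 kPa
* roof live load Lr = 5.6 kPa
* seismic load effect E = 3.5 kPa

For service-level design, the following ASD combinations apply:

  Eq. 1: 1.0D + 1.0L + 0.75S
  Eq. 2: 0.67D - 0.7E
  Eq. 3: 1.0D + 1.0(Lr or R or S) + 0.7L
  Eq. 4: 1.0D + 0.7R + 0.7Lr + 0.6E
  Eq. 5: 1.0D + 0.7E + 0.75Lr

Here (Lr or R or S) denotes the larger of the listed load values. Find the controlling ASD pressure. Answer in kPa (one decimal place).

(Lr or R or S) → Lr = 5.6 kPa.
Eq. 1: 1.0(11.3) + 1.0(8.8) + 0.75(0.6) = 20.6
Eq. 2: 0.67(11.3) - 0.7(3.5) = 5.1
Eq. 3: 1.0(11.3) + 1.0(5.6) + 0.7(8.8) = 23.1
Eq. 4: 1.0(11.3) + 0.7(4.5) + 0.7(5.6) + 0.6(3.5) = 20.5
Eq. 5: 1.0(11.3) + 0.7(3.5) + 0.75(5.6) = 18.0
Combination 3 governs: p = 23.1 kPa.

23.1 kPa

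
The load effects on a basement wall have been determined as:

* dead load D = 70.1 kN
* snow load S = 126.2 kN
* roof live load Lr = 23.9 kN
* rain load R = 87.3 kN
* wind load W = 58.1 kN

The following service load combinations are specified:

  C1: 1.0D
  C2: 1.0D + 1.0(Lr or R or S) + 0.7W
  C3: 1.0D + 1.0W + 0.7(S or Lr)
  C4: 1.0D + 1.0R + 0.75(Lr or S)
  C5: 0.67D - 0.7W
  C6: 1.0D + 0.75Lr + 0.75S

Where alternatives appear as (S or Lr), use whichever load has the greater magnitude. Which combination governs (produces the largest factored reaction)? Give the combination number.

Combination 4

(Lr or R or S) → S = 126.2 kN; (S or Lr) → S = 126.2 kN; (Lr or S) → S = 126.2 kN.
C1: 1.0(70.1) = 70.1
C2: 1.0(70.1) + 1.0(126.2) + 0.7(58.1) = 237.0
C3: 1.0(70.1) + 1.0(58.1) + 0.7(126.2) = 216.5
C4: 1.0(70.1) + 1.0(87.3) + 0.75(126.2) = 252.1
C5: 0.67(70.1) - 0.7(58.1) = 6.3
C6: 1.0(70.1) + 0.75(23.9) + 0.75(126.2) = 182.7
The largest value is 252.1 kN from combination 4.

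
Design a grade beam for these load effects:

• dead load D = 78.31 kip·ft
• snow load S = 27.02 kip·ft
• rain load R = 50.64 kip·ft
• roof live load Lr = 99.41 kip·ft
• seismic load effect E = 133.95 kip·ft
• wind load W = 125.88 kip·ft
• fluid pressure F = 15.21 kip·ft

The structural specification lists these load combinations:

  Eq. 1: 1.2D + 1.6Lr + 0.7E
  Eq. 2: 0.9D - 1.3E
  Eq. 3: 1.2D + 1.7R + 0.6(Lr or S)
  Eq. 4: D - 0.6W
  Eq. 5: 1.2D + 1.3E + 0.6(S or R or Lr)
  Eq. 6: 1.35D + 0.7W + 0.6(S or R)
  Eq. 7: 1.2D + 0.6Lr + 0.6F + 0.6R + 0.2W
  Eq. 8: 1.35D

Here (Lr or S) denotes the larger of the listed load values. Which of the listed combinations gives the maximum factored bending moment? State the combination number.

Combination 1

(Lr or S) → Lr = 99.41 kip·ft; (S or R or Lr) → Lr = 99.41 kip·ft; (S or R) → R = 50.64 kip·ft.
Eq. 1: 1.2(78.31) + 1.6(99.41) + 0.7(133.95) = 346.79
Eq. 2: 0.9(78.31) - 1.3(133.95) = 70.48 - 174.14 = -103.66
Eq. 3: 1.2(78.31) + 1.7(50.64) + 0.6(99.41) = 93.97 + 86.09 + 59.65 = 239.71
Eq. 4: 1.0(78.31) - 0.6(125.88) = 78.31 - 75.53 = 2.78
Eq. 5: 1.2(78.31) + 1.3(133.95) + 0.6(99.41) = 327.75
Eq. 6: 1.35(78.31) + 0.7(125.88) + 0.6(50.64) = 105.72 + 88.12 + 30.38 = 224.22
Eq. 7: 1.2(78.31) + 0.6(99.41) + 0.6(15.21) + 0.6(50.64) + 0.2(125.88) = 218.30
Eq. 8: 1.35(78.31) = 105.72
The largest value is 346.79 kip·ft from combination 1.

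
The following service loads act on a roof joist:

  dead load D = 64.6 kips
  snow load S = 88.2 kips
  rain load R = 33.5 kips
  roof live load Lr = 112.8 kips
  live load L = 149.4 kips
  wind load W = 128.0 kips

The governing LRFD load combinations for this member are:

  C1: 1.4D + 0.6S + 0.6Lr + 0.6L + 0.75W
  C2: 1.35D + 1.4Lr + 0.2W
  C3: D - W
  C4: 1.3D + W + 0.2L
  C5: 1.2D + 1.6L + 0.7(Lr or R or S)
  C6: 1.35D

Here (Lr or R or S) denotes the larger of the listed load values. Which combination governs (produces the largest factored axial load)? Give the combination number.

Combination 1

(Lr or R or S) → Lr = 112.8 kips.
C1: 1.4(64.6) + 0.6(88.2) + 0.6(112.8) + 0.6(149.4) + 0.75(128.0) = 396.7
C2: 1.35(64.6) + 1.4(112.8) + 0.2(128.0) = 270.7
C3: 1.0(64.6) - 1.0(128.0) = -63.4
C4: 1.3(64.6) + 1.0(128.0) + 0.2(149.4) = 241.9
C5: 1.2(64.6) + 1.6(149.4) + 0.7(112.8) = 395.5
C6: 1.35(64.6) = 87.2
The largest value is 396.7 kips from combination 1.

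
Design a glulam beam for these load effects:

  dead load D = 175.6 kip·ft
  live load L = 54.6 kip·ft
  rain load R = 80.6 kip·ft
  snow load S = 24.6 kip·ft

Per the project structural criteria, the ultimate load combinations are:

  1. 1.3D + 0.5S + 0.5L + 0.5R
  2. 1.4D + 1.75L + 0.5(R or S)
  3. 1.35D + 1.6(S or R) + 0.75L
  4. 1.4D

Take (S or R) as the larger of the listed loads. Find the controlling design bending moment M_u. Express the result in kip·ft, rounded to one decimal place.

(R or S) → R = 80.6 kip·ft; (S or R) → R = 80.6 kip·ft.
1. 1.3(175.6) + 0.5(24.6) + 0.5(54.6) + 0.5(80.6) = 228.3 + 12.3 + 27.3 + 40.3 = 308.2
2. 1.4(175.6) + 1.75(54.6) + 0.5(80.6) = 245.8 + 95.6 + 40.3 = 381.7
3. 1.35(175.6) + 1.6(80.6) + 0.75(54.6) = 407.0
4. 1.4(175.6) = 245.8
The controlling combination is 3, giving 407.0 kip·ft.

407.0 kip·ft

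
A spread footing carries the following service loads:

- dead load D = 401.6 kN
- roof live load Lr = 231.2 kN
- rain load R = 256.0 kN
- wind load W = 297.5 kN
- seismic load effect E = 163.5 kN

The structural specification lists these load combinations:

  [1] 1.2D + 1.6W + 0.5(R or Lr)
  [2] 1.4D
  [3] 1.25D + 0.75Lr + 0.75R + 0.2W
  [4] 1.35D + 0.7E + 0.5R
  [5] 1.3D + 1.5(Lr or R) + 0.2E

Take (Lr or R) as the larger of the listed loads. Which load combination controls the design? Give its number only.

Combination 1

(R or Lr) → R = 256.0 kN; (Lr or R) → R = 256.0 kN.
[1] 1.2(401.6) + 1.6(297.5) + 0.5(256.0) = 481.92 + 476.00 + 128.00 = 1085.92
[2] 1.4(401.6) = 562.24
[3] 1.25(401.6) + 0.75(231.2) + 0.75(256.0) + 0.2(297.5) = 502.00 + 173.40 + 192.00 + 59.50 = 926.90
[4] 1.35(401.6) + 0.7(163.5) + 0.5(256.0) = 542.16 + 114.45 + 128.00 = 784.61
[5] 1.3(401.6) + 1.5(256.0) + 0.2(163.5) = 522.08 + 384.00 + 32.70 = 938.78
The largest value is 1085.92 kN from combination 1.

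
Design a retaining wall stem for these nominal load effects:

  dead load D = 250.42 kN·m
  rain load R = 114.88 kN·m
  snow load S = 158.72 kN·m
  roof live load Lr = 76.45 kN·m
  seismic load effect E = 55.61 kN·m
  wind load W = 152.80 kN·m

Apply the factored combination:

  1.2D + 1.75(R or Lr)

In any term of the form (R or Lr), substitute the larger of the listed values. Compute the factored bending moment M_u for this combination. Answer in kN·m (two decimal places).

(R or Lr) → R = 114.88 kN·m.
1.2(250.42) + 1.75(114.88) = 300.50 + 201.04 = 501.54
M_u = 501.54 kN·m.

501.54 kN·m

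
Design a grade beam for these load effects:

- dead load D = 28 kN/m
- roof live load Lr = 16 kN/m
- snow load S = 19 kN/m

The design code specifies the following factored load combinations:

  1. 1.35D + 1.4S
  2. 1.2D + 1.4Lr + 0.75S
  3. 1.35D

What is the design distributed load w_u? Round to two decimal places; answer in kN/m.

1. 1.35(28) + 1.4(19) = 64.40
2. 1.2(28) + 1.4(16) + 0.75(19) = 70.25
3. 1.35(28) = 37.80
Combination 2 governs: w_u = 70.25 kN/m.

70.25 kN/m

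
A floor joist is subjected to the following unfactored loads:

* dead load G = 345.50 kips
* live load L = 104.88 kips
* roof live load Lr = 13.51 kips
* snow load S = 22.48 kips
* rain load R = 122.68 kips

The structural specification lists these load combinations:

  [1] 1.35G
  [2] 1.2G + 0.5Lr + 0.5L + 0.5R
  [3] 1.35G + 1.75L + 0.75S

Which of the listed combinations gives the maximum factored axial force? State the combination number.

[1] 1.35(345.50) = 466.43
[2] 1.2(345.50) + 0.5(13.51) + 0.5(104.88) + 0.5(122.68) = 535.14
[3] 1.35(345.50) + 1.75(104.88) + 0.75(22.48) = 666.83
The largest value is 666.83 kips from combination 3.

Combination 3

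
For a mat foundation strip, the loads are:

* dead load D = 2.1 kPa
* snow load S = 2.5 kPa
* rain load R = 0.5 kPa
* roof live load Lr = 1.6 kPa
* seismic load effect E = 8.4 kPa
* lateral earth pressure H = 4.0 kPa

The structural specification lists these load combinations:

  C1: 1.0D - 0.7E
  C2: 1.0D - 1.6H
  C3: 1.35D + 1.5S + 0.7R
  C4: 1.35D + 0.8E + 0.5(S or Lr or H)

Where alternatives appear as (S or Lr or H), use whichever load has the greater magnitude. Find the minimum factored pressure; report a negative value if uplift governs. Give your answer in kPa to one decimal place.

-4.3 kPa

(S or Lr or H) → H = 4.0 kPa.
C1: 1.0(2.1) - 0.7(8.4) = -3.8
C2: 1.0(2.1) - 1.6(4.0) = -4.3
C3: 1.35(2.1) + 1.5(2.5) + 0.7(0.5) = 6.9
C4: 1.35(2.1) + 0.8(8.4) + 0.5(4.0) = 11.6
Combination 2 gives the minimum: -4.3 kPa.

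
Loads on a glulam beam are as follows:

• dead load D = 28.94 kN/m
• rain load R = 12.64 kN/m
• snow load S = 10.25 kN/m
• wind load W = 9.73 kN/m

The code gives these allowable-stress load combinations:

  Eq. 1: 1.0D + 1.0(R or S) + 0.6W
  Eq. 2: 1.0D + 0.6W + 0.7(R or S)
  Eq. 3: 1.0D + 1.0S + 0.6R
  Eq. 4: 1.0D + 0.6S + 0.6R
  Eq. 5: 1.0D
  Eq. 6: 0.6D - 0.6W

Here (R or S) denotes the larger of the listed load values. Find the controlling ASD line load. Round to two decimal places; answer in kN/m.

(R or S) → R = 12.64 kN/m.
Eq. 1: 1.0(28.94) + 1.0(12.64) + 0.6(9.73) = 28.94 + 12.64 + 5.84 = 47.42
Eq. 2: 1.0(28.94) + 0.6(9.73) + 0.7(12.64) = 28.94 + 5.84 + 8.85 = 43.63
Eq. 3: 1.0(28.94) + 1.0(10.25) + 0.6(12.64) = 28.94 + 10.25 + 7.58 = 46.77
Eq. 4: 1.0(28.94) + 0.6(10.25) + 0.6(12.64) = 28.94 + 6.15 + 7.58 = 42.67
Eq. 5: 1.0(28.94) = 28.94
Eq. 6: 0.6(28.94) - 0.6(9.73) = 11.53
Combination 1 governs: w = 47.42 kN/m.

47.42 kN/m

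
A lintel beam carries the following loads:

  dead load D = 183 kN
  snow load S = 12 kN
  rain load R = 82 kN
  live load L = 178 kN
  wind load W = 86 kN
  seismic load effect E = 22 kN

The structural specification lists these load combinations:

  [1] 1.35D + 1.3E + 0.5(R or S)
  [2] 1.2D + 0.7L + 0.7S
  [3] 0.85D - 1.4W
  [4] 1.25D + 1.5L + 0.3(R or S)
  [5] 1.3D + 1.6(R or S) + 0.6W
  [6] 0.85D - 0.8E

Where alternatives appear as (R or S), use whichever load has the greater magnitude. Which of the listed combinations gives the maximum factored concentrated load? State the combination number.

Combination 4

(R or S) → R = 82 kN.
[1] 1.35(183) + 1.3(22) + 0.5(82) = 247.1 + 28.6 + 41.0 = 316.7
[2] 1.2(183) + 0.7(178) + 0.7(12) = 219.6 + 124.6 + 8.4 = 352.6
[3] 0.85(183) - 1.4(86) = 155.6 - 120.4 = 35.2
[4] 1.25(183) + 1.5(178) + 0.3(82) = 228.8 + 267.0 + 24.6 = 520.4
[5] 1.3(183) + 1.6(82) + 0.6(86) = 237.9 + 131.2 + 51.6 = 420.7
[6] 0.85(183) - 0.8(22) = 155.6 - 17.6 = 138.0
The largest value is 520.4 kN from combination 4.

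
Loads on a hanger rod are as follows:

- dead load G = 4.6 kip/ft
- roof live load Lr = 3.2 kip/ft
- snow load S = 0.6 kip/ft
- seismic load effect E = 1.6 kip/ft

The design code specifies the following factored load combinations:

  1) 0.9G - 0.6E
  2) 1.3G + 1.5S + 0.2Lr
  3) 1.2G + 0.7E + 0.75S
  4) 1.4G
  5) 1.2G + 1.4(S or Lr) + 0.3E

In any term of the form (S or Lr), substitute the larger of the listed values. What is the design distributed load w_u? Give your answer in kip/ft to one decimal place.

(S or Lr) → Lr = 3.2 kip/ft.
1) 0.9(4.6) - 0.6(1.6) = 3.2
2) 1.3(4.6) + 1.5(0.6) + 0.2(3.2) = 7.5
3) 1.2(4.6) + 0.7(1.6) + 0.75(0.6) = 7.1
4) 1.4(4.6) = 6.4
5) 1.2(4.6) + 1.4(3.2) + 0.3(1.6) = 10.5
Maximum is from combination 5.

10.5 kip/ft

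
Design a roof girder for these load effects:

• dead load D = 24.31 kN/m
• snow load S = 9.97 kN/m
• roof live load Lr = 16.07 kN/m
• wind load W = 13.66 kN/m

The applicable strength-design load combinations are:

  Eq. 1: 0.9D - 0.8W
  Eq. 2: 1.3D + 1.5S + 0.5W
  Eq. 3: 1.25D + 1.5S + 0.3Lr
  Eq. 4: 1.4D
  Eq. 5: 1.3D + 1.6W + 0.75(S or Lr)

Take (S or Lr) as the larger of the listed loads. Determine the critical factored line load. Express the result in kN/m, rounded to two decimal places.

(S or Lr) → Lr = 16.07 kN/m.
Eq. 1: 0.9(24.31) - 0.8(13.66) = 10.95
Eq. 2: 1.3(24.31) + 1.5(9.97) + 0.5(13.66) = 53.39
Eq. 3: 1.25(24.31) + 1.5(9.97) + 0.3(16.07) = 50.16
Eq. 4: 1.4(24.31) = 34.03
Eq. 5: 1.3(24.31) + 1.6(13.66) + 0.75(16.07) = 65.51
Combination 5 governs: w_u = 65.51 kN/m.

65.51 kN/m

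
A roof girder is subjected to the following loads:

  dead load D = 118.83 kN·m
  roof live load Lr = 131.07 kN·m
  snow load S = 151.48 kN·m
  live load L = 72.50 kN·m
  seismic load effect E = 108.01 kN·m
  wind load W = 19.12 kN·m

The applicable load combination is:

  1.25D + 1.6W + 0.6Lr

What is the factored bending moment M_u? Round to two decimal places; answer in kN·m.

257.77 kN·m

1.25(118.83) + 1.6(19.12) + 0.6(131.07) = 257.77
M_u = 257.77 kN·m.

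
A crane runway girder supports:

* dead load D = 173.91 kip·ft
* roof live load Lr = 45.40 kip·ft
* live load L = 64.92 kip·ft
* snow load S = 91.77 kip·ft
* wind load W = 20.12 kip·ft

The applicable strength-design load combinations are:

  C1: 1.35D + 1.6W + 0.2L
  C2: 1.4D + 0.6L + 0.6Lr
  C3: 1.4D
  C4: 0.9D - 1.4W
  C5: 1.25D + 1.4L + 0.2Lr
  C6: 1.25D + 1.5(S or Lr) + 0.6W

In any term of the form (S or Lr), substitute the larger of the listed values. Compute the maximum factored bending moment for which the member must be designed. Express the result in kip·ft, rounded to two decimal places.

(S or Lr) → S = 91.77 kip·ft.
C1: 1.35(173.91) + 1.6(20.12) + 0.2(64.92) = 234.78 + 32.19 + 12.98 = 279.95
C2: 1.4(173.91) + 0.6(64.92) + 0.6(45.40) = 309.67
C3: 1.4(173.91) = 243.47
C4: 0.9(173.91) - 1.4(20.12) = 156.52 - 28.17 = 128.35
C5: 1.25(173.91) + 1.4(64.92) + 0.2(45.40) = 217.39 + 90.89 + 9.08 = 317.36
C6: 1.25(173.91) + 1.5(91.77) + 0.6(20.12) = 367.11
The controlling combination is 6, giving 367.11 kip·ft.

367.11 kip·ft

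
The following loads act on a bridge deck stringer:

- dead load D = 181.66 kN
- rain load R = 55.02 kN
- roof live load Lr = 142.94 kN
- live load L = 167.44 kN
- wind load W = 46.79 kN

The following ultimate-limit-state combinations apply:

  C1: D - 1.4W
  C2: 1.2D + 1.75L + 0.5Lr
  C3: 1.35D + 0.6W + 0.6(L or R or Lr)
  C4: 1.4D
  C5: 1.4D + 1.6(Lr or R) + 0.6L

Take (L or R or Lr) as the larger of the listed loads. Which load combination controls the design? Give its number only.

(L or R or Lr) → L = 167.44 kN; (Lr or R) → Lr = 142.94 kN.
C1: 1.0(181.66) - 1.4(46.79) = 181.66 - 65.51 = 116.15
C2: 1.2(181.66) + 1.75(167.44) + 0.5(142.94) = 217.99 + 293.02 + 71.47 = 582.48
C3: 1.35(181.66) + 0.6(46.79) + 0.6(167.44) = 373.78
C4: 1.4(181.66) = 254.32
C5: 1.4(181.66) + 1.6(142.94) + 0.6(167.44) = 583.49
The largest value is 583.49 kN from combination 5.

Combination 5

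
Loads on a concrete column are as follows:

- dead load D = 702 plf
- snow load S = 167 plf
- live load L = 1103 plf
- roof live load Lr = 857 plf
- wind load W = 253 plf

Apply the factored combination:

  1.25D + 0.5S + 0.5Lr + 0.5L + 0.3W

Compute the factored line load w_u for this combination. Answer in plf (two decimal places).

1.25(702) + 0.5(167) + 0.5(857) + 0.5(1103) + 0.3(253) = 877.50 + 83.50 + 428.50 + 551.50 + 75.90 = 2016.90
w_u = 2016.90 plf.

2016.90 plf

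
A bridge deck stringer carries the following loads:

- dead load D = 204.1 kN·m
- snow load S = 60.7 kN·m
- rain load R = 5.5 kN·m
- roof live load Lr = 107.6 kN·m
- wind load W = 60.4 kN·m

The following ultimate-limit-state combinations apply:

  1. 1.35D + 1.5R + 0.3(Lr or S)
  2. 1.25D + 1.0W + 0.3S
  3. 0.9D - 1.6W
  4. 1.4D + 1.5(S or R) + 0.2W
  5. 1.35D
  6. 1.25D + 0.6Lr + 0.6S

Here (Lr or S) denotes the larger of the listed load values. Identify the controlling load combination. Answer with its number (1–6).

Combination 4

(Lr or S) → Lr = 107.6 kN·m; (S or R) → S = 60.7 kN·m.
1. 1.35(204.1) + 1.5(5.5) + 0.3(107.6) = 316.1
2. 1.25(204.1) + 1.0(60.4) + 0.3(60.7) = 333.7
3. 0.9(204.1) - 1.6(60.4) = 87.1
4. 1.4(204.1) + 1.5(60.7) + 0.2(60.4) = 388.9
5. 1.35(204.1) = 275.5
6. 1.25(204.1) + 0.6(107.6) + 0.6(60.7) = 356.1
The largest value is 388.9 kN·m from combination 4.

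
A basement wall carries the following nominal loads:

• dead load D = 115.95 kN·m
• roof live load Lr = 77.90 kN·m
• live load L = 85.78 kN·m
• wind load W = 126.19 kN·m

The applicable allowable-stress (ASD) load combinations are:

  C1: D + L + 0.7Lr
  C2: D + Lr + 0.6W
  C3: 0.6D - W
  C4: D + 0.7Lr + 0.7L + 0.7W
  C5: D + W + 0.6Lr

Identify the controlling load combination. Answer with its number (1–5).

C1: 1.0(115.95) + 1.0(85.78) + 0.7(77.90) = 256.26
C2: 1.0(115.95) + 1.0(77.90) + 0.6(126.19) = 269.56
C3: 0.6(115.95) - 1.0(126.19) = -56.62
C4: 1.0(115.95) + 0.7(77.90) + 0.7(85.78) + 0.7(126.19) = 318.86
C5: 1.0(115.95) + 1.0(126.19) + 0.6(77.90) = 288.88
The largest value is 318.86 kN·m from combination 4.

Combination 4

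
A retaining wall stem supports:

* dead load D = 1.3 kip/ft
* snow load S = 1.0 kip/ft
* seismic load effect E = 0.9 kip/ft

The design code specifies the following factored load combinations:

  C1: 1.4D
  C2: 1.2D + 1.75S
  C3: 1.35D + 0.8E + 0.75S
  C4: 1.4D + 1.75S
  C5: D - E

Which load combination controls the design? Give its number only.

C1: 1.4(1.3) = 1.82
C2: 1.2(1.3) + 1.75(1.0) = 3.31
C3: 1.35(1.3) + 0.8(0.9) + 0.75(1.0) = 3.23
C4: 1.4(1.3) + 1.75(1.0) = 3.57
C5: 1.0(1.3) - 1.0(0.9) = 0.40
The largest value is 3.57 kip/ft from combination 4.

Combination 4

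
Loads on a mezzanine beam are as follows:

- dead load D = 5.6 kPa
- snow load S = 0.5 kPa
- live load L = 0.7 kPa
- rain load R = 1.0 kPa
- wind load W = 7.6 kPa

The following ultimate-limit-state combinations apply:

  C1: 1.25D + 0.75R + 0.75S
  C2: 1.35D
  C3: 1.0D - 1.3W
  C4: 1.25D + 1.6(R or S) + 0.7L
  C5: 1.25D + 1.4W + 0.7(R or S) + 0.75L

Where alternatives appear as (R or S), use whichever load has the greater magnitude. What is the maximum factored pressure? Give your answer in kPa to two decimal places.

18.87 kPa

(R or S) → R = 1.0 kPa.
C1: 1.25(5.6) + 0.75(1.0) + 0.75(0.5) = 7.00 + 0.75 + 0.38 = 8.13
C2: 1.35(5.6) = 7.56
C3: 1.0(5.6) - 1.3(7.6) = 5.60 - 9.88 = -4.28
C4: 1.25(5.6) + 1.6(1.0) + 0.7(0.7) = 7.00 + 1.60 + 0.49 = 9.09
C5: 1.25(5.6) + 1.4(7.6) + 0.7(1.0) + 0.75(0.7) = 7.00 + 10.64 + 0.70 + 0.53 = 18.87
Combination 5 governs: p_u = 18.87 kPa.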